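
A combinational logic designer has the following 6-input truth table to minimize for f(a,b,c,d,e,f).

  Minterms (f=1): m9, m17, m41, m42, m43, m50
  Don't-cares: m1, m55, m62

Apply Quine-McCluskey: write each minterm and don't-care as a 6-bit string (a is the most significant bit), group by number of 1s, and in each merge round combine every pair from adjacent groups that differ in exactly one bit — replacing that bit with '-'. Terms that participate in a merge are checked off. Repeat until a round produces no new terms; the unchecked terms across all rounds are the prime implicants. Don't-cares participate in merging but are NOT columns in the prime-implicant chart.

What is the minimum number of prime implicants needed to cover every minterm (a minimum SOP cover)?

4

size-2^0 implicants → 000001(✓)  001001(✓)  010001(✓)  101001(✓)  101010(✓)  101011(✓)  110010  110111  111110
size-2^1 implicants → -01001  0-0001  00-001  1010-1  10101-
Unchecked terms (primes): -01001, 0-0001, 00-001, 1010-1, 10101-, 110010, 110111, 111110
Minterm coverage:
  m9 ⊆ -01001,00-001
  m17 ⊆ 0-0001 [E]
  m41 ⊆ -01001,1010-1
  m42 ⊆ 10101- [E]
  m43 ⊆ 1010-1,10101-
  m50 ⊆ 110010 [E]
E = {0-0001, 10101-, 110010}
Petrick residual → -01001
Cover = b'cd'e'f + a'c'd'e'f + ab'cd'e + abc'd'ef'  |cover|=4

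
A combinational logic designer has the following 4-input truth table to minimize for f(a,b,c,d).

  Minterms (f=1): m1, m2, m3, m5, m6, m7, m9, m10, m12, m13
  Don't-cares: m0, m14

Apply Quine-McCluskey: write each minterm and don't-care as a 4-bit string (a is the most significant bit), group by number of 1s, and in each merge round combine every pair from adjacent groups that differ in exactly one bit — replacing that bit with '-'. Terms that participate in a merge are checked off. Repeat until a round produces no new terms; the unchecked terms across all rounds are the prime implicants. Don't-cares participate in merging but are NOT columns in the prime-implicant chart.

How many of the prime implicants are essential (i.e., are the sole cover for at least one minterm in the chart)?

2

[col 0] 0000*, 0001*, 0010*, 0011*, 0101*, 0110*, 0111*, 1001*, 1010*, 1100*, 1101*, 1110*
[col 1] -001*, -010*, -101*, -110*, 0-01*, 0-10*, 0-11*, 00-0*, 00-1*, 000-*, 001-*, 01-1*, 011-*, 1-01*, 1-10*, 11-0, 110-
[col 2] --01, --10, 0--1, 0-1-, 00--
Prime implicants: --01, --10, 0--1, 0-1-, 00--, 11-0, 110-
PI chart (minterm → PIs covering it):
  1 | --01,0--1,00--
  2 | --10,0-1-,00--
  3 | 0--1,0-1-,00--
  5 | --01,0--1
  6 | --10,0-1-
  7 | 0--1,0-1-
  9 | --01  (sole → essential)
  10 | --10  (sole → essential)
  12 | 11-0,110-
  13 | --01,110-
Essential prime implicants: --01, --10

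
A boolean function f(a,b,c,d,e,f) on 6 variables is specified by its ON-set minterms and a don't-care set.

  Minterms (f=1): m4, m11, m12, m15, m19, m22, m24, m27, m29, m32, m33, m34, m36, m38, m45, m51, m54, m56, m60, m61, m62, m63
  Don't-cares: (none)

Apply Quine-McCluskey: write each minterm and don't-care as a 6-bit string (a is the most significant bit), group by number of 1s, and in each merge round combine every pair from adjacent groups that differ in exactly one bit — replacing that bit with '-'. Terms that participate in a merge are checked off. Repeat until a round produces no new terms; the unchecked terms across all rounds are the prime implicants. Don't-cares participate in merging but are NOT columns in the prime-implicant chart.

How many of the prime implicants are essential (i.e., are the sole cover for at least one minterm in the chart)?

10

size-2^0 implicants → 000100(✓)  001011(✓)  001100(✓)  001111(✓)  010011(✓)  010110(✓)  011000(✓)  011011(✓)  011101(✓)  100000(✓)  100001(✓)  100010(✓)  100100(✓)  100110(✓)  101101(✓)  110011(✓)  110110(✓)  111000(✓)  111100(✓)  111101(✓)  111110(✓)  111111(✓)
size-2^1 implicants → -00100  -10011  -10110  -11000  -11101  0-1011  00-100  001-11  01-011  1-0110  1-1101  100-00(✓)  100-10(✓)  1000-0(✓)  10000-  1001-0(✓)  11-110  111-00  1111-0(✓)  1111-1(✓)  11110-(✓)  11111-(✓)
size-2^2 implicants → 100--0  1111--
Unchecked terms (primes): -00100, -10011, -10110, -11000, -11101, 0-1011, 00-100, 001-11, 01-011, 1-0110, 1-1101, 100--0, 10000-, 11-110, 111-00, 1111--
Minterm coverage:
  m4 ⊆ -00100,00-100
  m11 ⊆ 0-1011,001-11
  m12 ⊆ 00-100 [E]
  m15 ⊆ 001-11 [E]
  m19 ⊆ -10011,01-011
  m22 ⊆ -10110 [E]
  m24 ⊆ -11000 [E]
  m27 ⊆ 0-1011,01-011
  m29 ⊆ -11101 [E]
  m32 ⊆ 100--0,10000-
  m33 ⊆ 10000- [E]
  m34 ⊆ 100--0 [E]
  m36 ⊆ -00100,100--0
  m38 ⊆ 1-0110,100--0
  m45 ⊆ 1-1101 [E]
  m51 ⊆ -10011 [E]
  m54 ⊆ -10110,1-0110,11-110
  m56 ⊆ -11000,111-00
  m60 ⊆ 111-00,1111--
  m61 ⊆ -11101,1-1101,1111--
  m62 ⊆ 11-110,1111--
  m63 ⊆ 1111-- [E]
E = {-10011, -10110, -11000, -11101, 00-100, 001-11, 1-1101, 100--0, 10000-, 1111--}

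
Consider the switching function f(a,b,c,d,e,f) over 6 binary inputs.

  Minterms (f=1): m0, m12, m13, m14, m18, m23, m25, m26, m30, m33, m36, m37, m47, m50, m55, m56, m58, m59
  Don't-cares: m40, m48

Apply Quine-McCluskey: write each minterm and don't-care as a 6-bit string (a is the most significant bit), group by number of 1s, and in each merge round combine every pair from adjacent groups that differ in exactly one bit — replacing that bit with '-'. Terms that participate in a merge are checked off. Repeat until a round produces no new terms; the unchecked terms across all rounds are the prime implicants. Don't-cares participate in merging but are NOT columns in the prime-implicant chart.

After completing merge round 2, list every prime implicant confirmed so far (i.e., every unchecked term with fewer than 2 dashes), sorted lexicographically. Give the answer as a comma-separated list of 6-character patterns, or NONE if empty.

-10111, 0-1110, 000000, 0011-0, 00110-, 011-10, 011001, 1-1000, 100-01, 10010-, 101111, 11101-

size-2^0 implicants → 000000  001100(✓)  001101(✓)  001110(✓)  010010(✓)  010111(✓)  011001  011010(✓)  011110(✓)  100001(✓)  100100(✓)  100101(✓)  101000(✓)  101111  110000(✓)  110010(✓)  110111(✓)  111000(✓)  111010(✓)  111011(✓)
size-2^1 implicants → -10010(✓)  -10111  -11010(✓)  0-1110  0011-0  00110-  01-010(✓)  011-10  1-1000  100-01  10010-  11-000(✓)  11-010(✓)  1100-0(✓)  1110-0(✓)  11101-
size-2^2 implicants → -1-010  11-0-0
Unchecked terms (primes): -1-010, -10111, 0-1110, 000000, 0011-0, 00110-, 011-10, 011001, 1-1000, 100-01, 10010-, 101111, 11-0-0, 11101-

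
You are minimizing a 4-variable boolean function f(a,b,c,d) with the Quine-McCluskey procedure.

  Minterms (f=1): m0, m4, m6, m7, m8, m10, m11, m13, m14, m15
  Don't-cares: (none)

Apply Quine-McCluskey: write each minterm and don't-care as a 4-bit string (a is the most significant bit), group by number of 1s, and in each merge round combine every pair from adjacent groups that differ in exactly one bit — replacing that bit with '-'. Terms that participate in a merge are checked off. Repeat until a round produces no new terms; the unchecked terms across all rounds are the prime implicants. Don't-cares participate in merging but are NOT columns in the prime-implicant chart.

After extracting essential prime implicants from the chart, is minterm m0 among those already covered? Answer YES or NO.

[col 0] 0000*, 0100*, 0110*, 0111*, 1000*, 1010*, 1011*, 1101*, 1110*, 1111*
[col 1] -000, -110*, -111*, 0-00, 01-0, 011-*, 1-10*, 1-11*, 10-0, 101-*, 11-1, 111-*
[col 2] -11-, 1-1-
Prime implicants: -000, -11-, 0-00, 01-0, 1-1-, 10-0, 11-1
PI chart (minterm → PIs covering it):
  0 | -000,0-00
  4 | 0-00,01-0
  6 | -11-,01-0
  7 | -11-  (sole → essential)
  8 | -000,10-0
  10 | 1-1-,10-0
  11 | 1-1-  (sole → essential)
  13 | 11-1  (sole → essential)
  14 | -11-,1-1-
  15 | -11-,1-1-,11-1
Essential prime implicants: -11-, 1-1-, 11-1

NO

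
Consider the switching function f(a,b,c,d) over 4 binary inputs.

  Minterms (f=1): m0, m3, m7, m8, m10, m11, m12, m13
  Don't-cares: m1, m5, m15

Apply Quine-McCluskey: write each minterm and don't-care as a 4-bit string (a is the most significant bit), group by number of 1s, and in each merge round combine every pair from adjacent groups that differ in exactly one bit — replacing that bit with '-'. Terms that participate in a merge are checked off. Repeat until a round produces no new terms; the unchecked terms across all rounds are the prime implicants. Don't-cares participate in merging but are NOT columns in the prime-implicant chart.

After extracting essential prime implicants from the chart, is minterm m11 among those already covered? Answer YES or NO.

NO

size-2^0 implicants → 0000(✓)  0001(✓)  0011(✓)  0101(✓)  0111(✓)  1000(✓)  1010(✓)  1011(✓)  1100(✓)  1101(✓)  1111(✓)
size-2^1 implicants → -000  -011(✓)  -101(✓)  -111(✓)  0-01(✓)  0-11(✓)  00-1(✓)  000-  01-1(✓)  1-00  1-11(✓)  10-0  101-  11-1(✓)  110-
size-2^2 implicants → --11  -1-1  0--1
Unchecked terms (primes): --11, -000, -1-1, 0--1, 000-, 1-00, 10-0, 101-, 110-
Minterm coverage:
  m0 ⊆ -000,000-
  m3 ⊆ --11,0--1
  m7 ⊆ --11,-1-1,0--1
  m8 ⊆ -000,1-00,10-0
  m10 ⊆ 10-0,101-
  m11 ⊆ --11,101-
  m12 ⊆ 1-00,110-
  m13 ⊆ -1-1,110-
(no essential prime implicants)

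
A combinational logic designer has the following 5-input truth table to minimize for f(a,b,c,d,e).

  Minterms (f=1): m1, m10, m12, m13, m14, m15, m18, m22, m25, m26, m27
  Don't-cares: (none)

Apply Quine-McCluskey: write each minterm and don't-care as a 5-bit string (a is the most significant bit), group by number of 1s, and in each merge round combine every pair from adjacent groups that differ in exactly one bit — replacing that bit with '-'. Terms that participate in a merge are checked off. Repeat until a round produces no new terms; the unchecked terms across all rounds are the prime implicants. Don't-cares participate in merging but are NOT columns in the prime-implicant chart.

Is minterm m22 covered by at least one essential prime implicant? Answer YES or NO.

[col 0] 00001, 01010*, 01100*, 01101*, 01110*, 01111*, 10010*, 10110*, 11001*, 11010*, 11011*
[col 1] -1010, 01-10, 011-0*, 011-1*, 0110-*, 0111-*, 1-010, 10-10, 110-1, 1101-
[col 2] 011--
Prime implicants: -1010, 00001, 01-10, 011--, 1-010, 10-10, 110-1, 1101-
PI chart (minterm → PIs covering it):
  1 | 00001  (sole → essential)
  10 | -1010,01-10
  12 | 011--  (sole → essential)
  13 | 011--  (sole → essential)
  14 | 01-10,011--
  15 | 011--  (sole → essential)
  18 | 1-010,10-10
  22 | 10-10  (sole → essential)
  25 | 110-1  (sole → essential)
  26 | -1010,1-010,1101-
  27 | 110-1,1101-
Essential prime implicants: 00001, 011--, 10-10, 110-1

YES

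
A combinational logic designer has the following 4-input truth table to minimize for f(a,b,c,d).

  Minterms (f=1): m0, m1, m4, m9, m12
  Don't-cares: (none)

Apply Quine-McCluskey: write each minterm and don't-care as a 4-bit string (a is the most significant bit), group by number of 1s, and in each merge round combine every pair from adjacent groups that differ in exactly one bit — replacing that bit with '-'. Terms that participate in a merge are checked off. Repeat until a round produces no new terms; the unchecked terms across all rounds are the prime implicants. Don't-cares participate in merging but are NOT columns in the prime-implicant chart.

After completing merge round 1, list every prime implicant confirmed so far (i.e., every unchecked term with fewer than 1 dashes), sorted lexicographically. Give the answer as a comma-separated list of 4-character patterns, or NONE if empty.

Round 0: 0000✓ 0001✓ 0100✓ 1001✓ 1100✓
Round 1: -001 -100 0-00 000-
PIs = {-001, -100, 0-00, 000-}

NONE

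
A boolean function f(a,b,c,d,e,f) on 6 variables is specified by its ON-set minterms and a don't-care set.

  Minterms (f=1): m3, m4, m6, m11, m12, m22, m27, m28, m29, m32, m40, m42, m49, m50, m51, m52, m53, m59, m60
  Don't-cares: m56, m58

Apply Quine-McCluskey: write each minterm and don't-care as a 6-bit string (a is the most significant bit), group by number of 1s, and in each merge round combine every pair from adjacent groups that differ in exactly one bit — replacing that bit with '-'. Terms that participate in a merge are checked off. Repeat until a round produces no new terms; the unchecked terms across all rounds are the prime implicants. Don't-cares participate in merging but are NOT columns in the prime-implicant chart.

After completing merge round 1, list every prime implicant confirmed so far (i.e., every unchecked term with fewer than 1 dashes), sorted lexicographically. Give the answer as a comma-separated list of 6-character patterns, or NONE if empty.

size-2^0 implicants → 000011(✓)  000100(✓)  000110(✓)  001011(✓)  001100(✓)  010110(✓)  011011(✓)  011100(✓)  011101(✓)  100000(✓)  101000(✓)  101010(✓)  110001(✓)  110010(✓)  110011(✓)  110100(✓)  110101(✓)  111000(✓)  111010(✓)  111011(✓)  111100(✓)
size-2^1 implicants → -11011  -11100  0-0110  0-1011  0-1100  00-011  00-100  0001-0  01110-  1-1000(✓)  1-1010(✓)  10-000  1010-0(✓)  11-010(✓)  11-011(✓)  11-100  110-01  1100-1  11001-(✓)  11010-  111-00  1110-0(✓)  11101-(✓)
size-2^2 implicants → 1-10-0  11-01-
Unchecked terms (primes): -11011, -11100, 0-0110, 0-1011, 0-1100, 00-011, 00-100, 0001-0, 01110-, 1-10-0, 10-000, 11-01-, 11-100, 110-01, 1100-1, 11010-, 111-00

NONE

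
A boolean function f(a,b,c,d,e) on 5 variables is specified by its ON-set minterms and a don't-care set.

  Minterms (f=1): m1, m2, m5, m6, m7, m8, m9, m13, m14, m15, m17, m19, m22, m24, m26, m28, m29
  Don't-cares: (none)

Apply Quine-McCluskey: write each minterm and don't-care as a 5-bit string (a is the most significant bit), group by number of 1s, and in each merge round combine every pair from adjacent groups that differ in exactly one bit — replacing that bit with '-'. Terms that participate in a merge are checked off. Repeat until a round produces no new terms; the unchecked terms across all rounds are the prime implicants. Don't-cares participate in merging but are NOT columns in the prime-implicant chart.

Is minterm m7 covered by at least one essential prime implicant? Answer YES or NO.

Round 0: 00001✓ 00010✓ 00101✓ 00110✓ 00111✓ 01000✓ 01001✓ 01101✓ 01110✓ 01111✓ 10001✓ 10011✓ 10110✓ 11000✓ 11010✓ 11100✓ 11101✓
Round 1: -0001 -0110 -1000 -1101 0-001✓ 0-101✓ 0-110✓ 0-111✓ 00-01✓ 00-10 001-1✓ 0011-✓ 01-01✓ 0100- 011-1✓ 0111-✓ 100-1 11-00 110-0 1110-
Round 2: 0--01 0-1-1 0-11-
PIs = {-0001, -0110, -1000, -1101, 0--01, 0-1-1, 0-11-, 00-10, 0100-, 100-1, 11-00, 110-0, 1110-}
Coverage chart:
  m1: -0001,0--01
  m2: 00-10 ←essential
  m5: 0--01,0-1-1
  m6: -0110,0-11-,00-10
  m7: 0-1-1,0-11-
  m8: -1000,0100-
  m9: 0--01,0100-
  m13: -1101,0--01,0-1-1
  m14: 0-11- ←essential
  m15: 0-1-1,0-11-
  m17: -0001,100-1
  m19: 100-1 ←essential
  m22: -0110 ←essential
  m24: -1000,11-00,110-0
  m26: 110-0 ←essential
  m28: 11-00,1110-
  m29: -1101,1110-
Essential: -0110, 0-11-, 00-10, 100-1, 110-0

YES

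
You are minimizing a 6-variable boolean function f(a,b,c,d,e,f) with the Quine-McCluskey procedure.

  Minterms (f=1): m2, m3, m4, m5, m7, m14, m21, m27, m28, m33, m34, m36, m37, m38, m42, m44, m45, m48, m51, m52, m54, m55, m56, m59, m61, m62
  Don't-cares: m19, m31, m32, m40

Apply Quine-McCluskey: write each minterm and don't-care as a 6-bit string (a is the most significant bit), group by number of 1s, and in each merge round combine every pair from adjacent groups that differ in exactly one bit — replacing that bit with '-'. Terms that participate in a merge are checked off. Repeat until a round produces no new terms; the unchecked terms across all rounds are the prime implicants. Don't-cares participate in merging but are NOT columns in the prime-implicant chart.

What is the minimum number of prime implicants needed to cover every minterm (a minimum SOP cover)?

[col 0] 000010*, 000011*, 000100*, 000101*, 000111*, 001110, 010011*, 010101*, 011011*, 011100, 011111*, 100000*, 100001*, 100010*, 100100*, 100101*, 100110*, 101000*, 101010*, 101100*, 101101*, 110000*, 110011*, 110100*, 110110*, 110111*, 111000*, 111011*, 111101*, 111110*
[col 1] -00010, -00100*, -00101*, -10011*, -11011*, 0-0011, 0-0101, 000-11, 00001-, 0001-1, 00010-*, 01-011*, 011-11, 1-0000*, 1-0100*, 1-0110*, 1-1000*, 1-1101, 10-000*, 10-010*, 10-100*, 10-101*, 100-00*, 100-01*, 100-10*, 1000-0*, 10000-*, 1001-0*, 10010-*, 101-00*, 1010-0*, 10110-*, 11-000*, 11-011*, 11-110, 110-00*, 110-11, 1101-0*, 11011-
[col 2] -0010-, -1-011, 1--000, 1-0-00, 1-01-0, 10--00, 10-0-0, 10-10-, 100--0, 100-0-
Prime implicants: -00010, -0010-, -1-011, 0-0011, 0-0101, 000-11, 00001-, 0001-1, 001110, 011-11, 011100, 1--000, 1-0-00, 1-01-0, 1-1101, 10--00, 10-0-0, 10-10-, 100--0, 100-0-, 11-110, 110-11, 11011-
PI chart (minterm → PIs covering it):
  2 | -00010,00001-
  3 | 0-0011,000-11,00001-
  4 | -0010-  (sole → essential)
  5 | -0010-,0-0101,0001-1
  7 | 000-11,0001-1
  14 | 001110  (sole → essential)
  21 | 0-0101  (sole → essential)
  27 | -1-011,011-11
  28 | 011100  (sole → essential)
  33 | 100-0-  (sole → essential)
  34 | -00010,10-0-0,100--0
  36 | -0010-,1-0-00,1-01-0,10--00,10-10-,100--0,100-0-
  37 | -0010-,10-10-,100-0-
  38 | 1-01-0,100--0
  42 | 10-0-0  (sole → essential)
  44 | 10--00,10-10-
  45 | 1-1101,10-10-
  48 | 1--000,1-0-00
  51 | -1-011,110-11
  52 | 1-0-00,1-01-0
  54 | 1-01-0,11-110,11011-
  55 | 110-11,11011-
  56 | 1--000  (sole → essential)
  59 | -1-011  (sole → essential)
  61 | 1-1101  (sole → essential)
  62 | 11-110  (sole → essential)
Essential prime implicants: -0010-, -1-011, 0-0101, 001110, 011100, 1--000, 1-1101, 10-0-0, 100-0-, 11-110
Petrick residual → -00010, 000-11, 1-01-0, 10--00, 110-11
Minimum SOP uses 15 PIs: b'c'd'ef' + b'c'de' + bd'ef + a'c'de'f + a'b'c'ef + a'b'cdef' + a'bcde'f' + ad'e'f' + ac'df' + acde'f + ab'e'f' + ab'd'f' + ab'c'e' + abdef' + abc'ef

15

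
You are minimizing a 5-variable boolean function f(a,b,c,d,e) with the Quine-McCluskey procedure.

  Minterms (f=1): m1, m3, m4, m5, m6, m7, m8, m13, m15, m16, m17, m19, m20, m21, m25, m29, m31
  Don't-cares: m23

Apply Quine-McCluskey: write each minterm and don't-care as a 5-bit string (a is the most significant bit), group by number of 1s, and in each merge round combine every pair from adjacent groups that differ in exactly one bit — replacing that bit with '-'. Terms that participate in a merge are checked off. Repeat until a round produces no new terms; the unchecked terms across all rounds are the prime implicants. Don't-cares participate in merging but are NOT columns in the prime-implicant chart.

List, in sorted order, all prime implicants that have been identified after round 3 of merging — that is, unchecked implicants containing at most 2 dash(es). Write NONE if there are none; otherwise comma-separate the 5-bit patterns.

-010-, 001--, 01000, 1--01, 10-0-

Round 0: 00001✓ 00011✓ 00100✓ 00101✓ 00110✓ 00111✓ 01000 01101✓ 01111✓ 10000✓ 10001✓ 10011✓ 10100✓ 10101✓ 10111✓ 11001✓ 11101✓ 11111✓
Round 1: -0001✓ -0011✓ -0100✓ -0101✓ -0111✓ -1101✓ -1111✓ 0-101✓ 0-111✓ 00-01✓ 00-11✓ 000-1✓ 001-0✓ 001-1✓ 0010-✓ 0011-✓ 011-1✓ 1-001✓ 1-101✓ 1-111✓ 10-00✓ 10-01✓ 10-11✓ 100-1✓ 1000-✓ 101-1✓ 1010-✓ 11-01✓ 111-1✓
Round 2: --101✓ --111✓ -0-01✓ -0-11✓ -00-1✓ -01-1✓ -010- -11-1✓ 0-1-1✓ 00--1✓ 001-- 1--01 1-1-1✓ 10--1✓ 10-0-
Round 3: --1-1 -0--1
PIs = {--1-1, -0--1, -010-, 001--, 01000, 1--01, 10-0-}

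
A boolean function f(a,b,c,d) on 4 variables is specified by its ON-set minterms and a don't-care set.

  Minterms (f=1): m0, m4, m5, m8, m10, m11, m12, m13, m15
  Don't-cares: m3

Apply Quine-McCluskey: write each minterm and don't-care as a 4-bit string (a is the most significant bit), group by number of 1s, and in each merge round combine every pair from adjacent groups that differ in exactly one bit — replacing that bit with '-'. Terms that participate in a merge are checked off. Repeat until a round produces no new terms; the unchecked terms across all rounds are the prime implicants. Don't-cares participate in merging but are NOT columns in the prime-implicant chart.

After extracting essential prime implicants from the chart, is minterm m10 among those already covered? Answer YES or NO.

NO

[col 0] 0000*, 0011*, 0100*, 0101*, 1000*, 1010*, 1011*, 1100*, 1101*, 1111*
[col 1] -000*, -011, -100*, -101*, 0-00*, 010-*, 1-00*, 1-11, 10-0, 101-, 11-1, 110-*
[col 2] --00, -10-
Prime implicants: --00, -011, -10-, 1-11, 10-0, 101-, 11-1
PI chart (minterm → PIs covering it):
  0 | --00  (sole → essential)
  4 | --00,-10-
  5 | -10-  (sole → essential)
  8 | --00,10-0
  10 | 10-0,101-
  11 | -011,1-11,101-
  12 | --00,-10-
  13 | -10-,11-1
  15 | 1-11,11-1
Essential prime implicants: --00, -10-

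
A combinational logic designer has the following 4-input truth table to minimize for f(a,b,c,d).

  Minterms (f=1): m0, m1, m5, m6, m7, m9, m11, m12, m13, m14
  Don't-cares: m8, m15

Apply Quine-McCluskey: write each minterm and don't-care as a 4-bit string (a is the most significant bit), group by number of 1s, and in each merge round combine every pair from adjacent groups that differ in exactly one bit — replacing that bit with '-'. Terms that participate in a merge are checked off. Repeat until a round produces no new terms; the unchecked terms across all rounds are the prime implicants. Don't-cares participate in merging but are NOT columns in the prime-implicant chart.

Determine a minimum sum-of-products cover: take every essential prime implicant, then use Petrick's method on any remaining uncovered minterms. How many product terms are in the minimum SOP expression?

Round 0: 0000✓ 0001✓ 0101✓ 0110✓ 0111✓ 1000✓ 1001✓ 1011✓ 1100✓ 1101✓ 1110✓ 1111✓
Round 1: -000✓ -001✓ -101✓ -110✓ -111✓ 0-01✓ 000-✓ 01-1✓ 011-✓ 1-00✓ 1-01✓ 1-11✓ 10-1✓ 100-✓ 11-0✓ 11-1✓ 110-✓ 111-✓
Round 2: --01 -00- -1-1 -11- 1--1 1-0- 11--
PIs = {--01, -00-, -1-1, -11-, 1--1, 1-0-, 11--}
Coverage chart:
  m0: -00- ←essential
  m1: --01,-00-
  m5: --01,-1-1
  m6: -11- ←essential
  m7: -1-1,-11-
  m9: --01,-00-,1--1,1-0-
  m11: 1--1 ←essential
  m12: 1-0-,11--
  m13: --01,-1-1,1--1,1-0-,11--
  m14: -11-,11--
Essential: -00-, -11-, 1--1
Petrick residual → --01, 1-0-
Min cover (5 terms): c'd + b'c' + bc + ad + ac'

5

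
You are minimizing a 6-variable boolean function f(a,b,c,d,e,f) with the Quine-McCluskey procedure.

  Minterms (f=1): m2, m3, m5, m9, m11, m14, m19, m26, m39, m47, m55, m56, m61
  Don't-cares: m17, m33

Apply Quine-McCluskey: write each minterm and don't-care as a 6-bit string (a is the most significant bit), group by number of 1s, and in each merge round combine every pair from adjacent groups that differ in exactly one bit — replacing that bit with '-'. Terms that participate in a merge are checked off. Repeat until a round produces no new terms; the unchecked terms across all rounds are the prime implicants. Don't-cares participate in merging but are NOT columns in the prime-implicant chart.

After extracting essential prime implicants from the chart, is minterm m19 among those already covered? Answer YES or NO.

NO

size-2^0 implicants → 000010(✓)  000011(✓)  000101  001001(✓)  001011(✓)  001110  010001(✓)  010011(✓)  011010  100001  100111(✓)  101111(✓)  110111(✓)  111000  111101
size-2^1 implicants → 0-0011  00-011  00001-  0010-1  0100-1  1-0111  10-111
Unchecked terms (primes): 0-0011, 00-011, 00001-, 000101, 0010-1, 001110, 0100-1, 011010, 1-0111, 10-111, 100001, 111000, 111101
Minterm coverage:
  m2 ⊆ 00001- [E]
  m3 ⊆ 0-0011,00-011,00001-
  m5 ⊆ 000101 [E]
  m9 ⊆ 0010-1 [E]
  m11 ⊆ 00-011,0010-1
  m14 ⊆ 001110 [E]
  m19 ⊆ 0-0011,0100-1
  m26 ⊆ 011010 [E]
  m39 ⊆ 1-0111,10-111
  m47 ⊆ 10-111 [E]
  m55 ⊆ 1-0111 [E]
  m56 ⊆ 111000 [E]
  m61 ⊆ 111101 [E]
E = {00001-, 000101, 0010-1, 001110, 011010, 1-0111, 10-111, 111000, 111101}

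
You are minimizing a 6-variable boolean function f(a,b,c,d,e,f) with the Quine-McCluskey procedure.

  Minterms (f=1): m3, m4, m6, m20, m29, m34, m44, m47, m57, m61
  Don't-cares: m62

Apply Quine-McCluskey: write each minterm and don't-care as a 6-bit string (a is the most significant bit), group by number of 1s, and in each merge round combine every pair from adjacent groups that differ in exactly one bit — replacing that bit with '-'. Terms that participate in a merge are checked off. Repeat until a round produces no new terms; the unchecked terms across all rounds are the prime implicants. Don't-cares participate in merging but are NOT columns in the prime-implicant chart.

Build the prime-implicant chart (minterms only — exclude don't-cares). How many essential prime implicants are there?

[col 0] 000011, 000100*, 000110*, 010100*, 011101*, 100010, 101100, 101111, 111001*, 111101*, 111110
[col 1] -11101, 0-0100, 0001-0, 111-01
Prime implicants: -11101, 0-0100, 000011, 0001-0, 100010, 101100, 101111, 111-01, 111110
PI chart (minterm → PIs covering it):
  3 | 000011  (sole → essential)
  4 | 0-0100,0001-0
  6 | 0001-0  (sole → essential)
  20 | 0-0100  (sole → essential)
  29 | -11101  (sole → essential)
  34 | 100010  (sole → essential)
  44 | 101100  (sole → essential)
  47 | 101111  (sole → essential)
  57 | 111-01  (sole → essential)
  61 | -11101,111-01
Essential prime implicants: -11101, 0-0100, 000011, 0001-0, 100010, 101100, 101111, 111-01

8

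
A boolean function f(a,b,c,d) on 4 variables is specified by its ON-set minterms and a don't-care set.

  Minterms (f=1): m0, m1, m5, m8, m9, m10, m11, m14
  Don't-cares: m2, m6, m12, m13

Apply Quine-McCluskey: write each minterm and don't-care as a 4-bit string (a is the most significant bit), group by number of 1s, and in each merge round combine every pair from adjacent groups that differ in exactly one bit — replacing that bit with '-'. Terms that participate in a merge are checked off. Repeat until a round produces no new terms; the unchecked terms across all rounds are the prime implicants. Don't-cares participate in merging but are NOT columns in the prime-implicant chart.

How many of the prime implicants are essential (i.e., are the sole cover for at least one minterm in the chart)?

2

Round 0: 0000✓ 0001✓ 0010✓ 0101✓ 0110✓ 1000✓ 1001✓ 1010✓ 1011✓ 1100✓ 1101✓ 1110✓
Round 1: -000✓ -001✓ -010✓ -101✓ -110✓ 0-01✓ 0-10✓ 00-0✓ 000-✓ 1-00✓ 1-01✓ 1-10✓ 10-0✓ 10-1✓ 100-✓ 101-✓ 11-0✓ 110-✓
Round 2: --01 --10 -0-0 -00- 1--0 1-0- 10--
PIs = {--01, --10, -0-0, -00-, 1--0, 1-0-, 10--}
Coverage chart:
  m0: -0-0,-00-
  m1: --01,-00-
  m5: --01 ←essential
  m8: -0-0,-00-,1--0,1-0-,10--
  m9: --01,-00-,1-0-,10--
  m10: --10,-0-0,1--0,10--
  m11: 10-- ←essential
  m14: --10,1--0
Essential: --01, 10--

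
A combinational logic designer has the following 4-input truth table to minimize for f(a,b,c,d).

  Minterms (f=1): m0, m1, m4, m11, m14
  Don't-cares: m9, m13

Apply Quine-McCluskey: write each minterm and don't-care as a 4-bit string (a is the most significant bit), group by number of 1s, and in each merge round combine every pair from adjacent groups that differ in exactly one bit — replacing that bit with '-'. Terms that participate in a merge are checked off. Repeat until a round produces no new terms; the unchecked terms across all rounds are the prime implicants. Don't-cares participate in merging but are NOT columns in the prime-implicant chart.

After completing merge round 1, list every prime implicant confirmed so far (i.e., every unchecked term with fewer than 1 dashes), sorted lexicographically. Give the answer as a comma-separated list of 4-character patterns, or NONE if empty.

Round 0: 0000✓ 0001✓ 0100✓ 1001✓ 1011✓ 1101✓ 1110
Round 1: -001 0-00 000- 1-01 10-1
PIs = {-001, 0-00, 000-, 1-01, 10-1, 1110}

1110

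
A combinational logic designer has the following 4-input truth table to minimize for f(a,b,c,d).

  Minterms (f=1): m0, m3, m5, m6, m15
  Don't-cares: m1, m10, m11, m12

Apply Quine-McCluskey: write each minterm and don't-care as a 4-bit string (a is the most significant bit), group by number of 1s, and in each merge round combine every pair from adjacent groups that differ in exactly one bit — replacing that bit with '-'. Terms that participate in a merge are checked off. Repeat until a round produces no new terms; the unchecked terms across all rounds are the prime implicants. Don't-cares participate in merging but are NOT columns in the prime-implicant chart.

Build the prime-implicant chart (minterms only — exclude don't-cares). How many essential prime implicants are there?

4

Round 0: 0000✓ 0001✓ 0011✓ 0101✓ 0110 1010✓ 1011✓ 1100 1111✓
Round 1: -011 0-01 00-1 000- 1-11 101-
PIs = {-011, 0-01, 00-1, 000-, 0110, 1-11, 101-, 1100}
Coverage chart:
  m0: 000- ←essential
  m3: -011,00-1
  m5: 0-01 ←essential
  m6: 0110 ←essential
  m15: 1-11 ←essential
Essential: 0-01, 000-, 0110, 1-11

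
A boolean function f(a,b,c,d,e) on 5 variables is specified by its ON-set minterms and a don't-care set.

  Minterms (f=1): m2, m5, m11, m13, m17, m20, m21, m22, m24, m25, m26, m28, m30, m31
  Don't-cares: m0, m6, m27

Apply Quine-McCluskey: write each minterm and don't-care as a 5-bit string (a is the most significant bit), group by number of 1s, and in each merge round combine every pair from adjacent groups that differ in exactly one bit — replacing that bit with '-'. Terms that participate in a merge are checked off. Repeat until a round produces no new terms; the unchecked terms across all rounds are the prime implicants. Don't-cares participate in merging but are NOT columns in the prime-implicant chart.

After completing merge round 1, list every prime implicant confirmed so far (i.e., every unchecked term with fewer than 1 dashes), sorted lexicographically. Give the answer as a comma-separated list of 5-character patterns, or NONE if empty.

NONE

size-2^0 implicants → 00000(✓)  00010(✓)  00101(✓)  00110(✓)  01011(✓)  01101(✓)  10001(✓)  10100(✓)  10101(✓)  10110(✓)  11000(✓)  11001(✓)  11010(✓)  11011(✓)  11100(✓)  11110(✓)  11111(✓)
size-2^1 implicants → -0101  -0110  -1011  0-101  00-10  000-0  1-001  1-100(✓)  1-110(✓)  10-01  101-0(✓)  1010-  11-00(✓)  11-10(✓)  11-11(✓)  110-0(✓)  110-1(✓)  1100-(✓)  1101-(✓)  111-0(✓)  1111-(✓)
size-2^2 implicants → 1-1-0  11--0  11-1-  110--
Unchecked terms (primes): -0101, -0110, -1011, 0-101, 00-10, 000-0, 1-001, 1-1-0, 10-01, 1010-, 11--0, 11-1-, 110--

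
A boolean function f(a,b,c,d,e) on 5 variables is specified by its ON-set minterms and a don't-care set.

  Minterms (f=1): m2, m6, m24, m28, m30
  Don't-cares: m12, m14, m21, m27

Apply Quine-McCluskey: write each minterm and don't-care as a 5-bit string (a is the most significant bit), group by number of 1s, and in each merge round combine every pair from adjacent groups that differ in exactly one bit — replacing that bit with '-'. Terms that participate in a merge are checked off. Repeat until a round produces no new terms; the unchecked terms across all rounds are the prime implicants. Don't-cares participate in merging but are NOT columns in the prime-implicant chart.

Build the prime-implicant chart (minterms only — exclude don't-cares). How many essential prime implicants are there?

size-2^0 implicants → 00010(✓)  00110(✓)  01100(✓)  01110(✓)  10101  11000(✓)  11011  11100(✓)  11110(✓)
size-2^1 implicants → -1100(✓)  -1110(✓)  0-110  00-10  011-0(✓)  11-00  111-0(✓)
size-2^2 implicants → -11-0
Unchecked terms (primes): -11-0, 0-110, 00-10, 10101, 11-00, 11011
Minterm coverage:
  m2 ⊆ 00-10 [E]
  m6 ⊆ 0-110,00-10
  m24 ⊆ 11-00 [E]
  m28 ⊆ -11-0,11-00
  m30 ⊆ -11-0 [E]
E = {-11-0, 00-10, 11-00}

3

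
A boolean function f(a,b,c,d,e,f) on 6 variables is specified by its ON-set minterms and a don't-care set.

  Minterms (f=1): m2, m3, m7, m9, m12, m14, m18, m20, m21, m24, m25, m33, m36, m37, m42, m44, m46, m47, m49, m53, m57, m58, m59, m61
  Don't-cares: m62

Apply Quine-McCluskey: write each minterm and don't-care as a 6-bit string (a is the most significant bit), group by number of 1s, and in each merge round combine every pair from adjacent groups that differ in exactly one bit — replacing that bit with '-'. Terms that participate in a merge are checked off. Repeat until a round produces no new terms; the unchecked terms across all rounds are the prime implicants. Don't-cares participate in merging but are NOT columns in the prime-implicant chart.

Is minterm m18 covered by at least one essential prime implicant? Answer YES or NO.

YES

Round 0: 000010✓ 000011✓ 000111✓ 001001✓ 001100✓ 001110✓ 010010✓ 010100✓ 010101✓ 011000✓ 011001✓ 100001✓ 100100✓ 100101✓ 101010✓ 101100✓ 101110✓ 101111✓ 110001✓ 110101✓ 111001✓ 111010✓ 111011✓ 111101✓ 111110✓
Round 1: -01100✓ -01110✓ -10101 -11001 0-0010 0-1001 000-11 00001- 0011-0✓ 01010- 01100- 1-0001✓ 1-0101✓ 1-1010✓ 1-1110✓ 10-100 100-01✓ 10010- 101-10✓ 1011-0✓ 10111- 11-001✓ 11-101✓ 110-01✓ 111-01✓ 111-10✓ 1110-1 11101-
Round 2: -011-0 1-0-01 1-1-10 11--01
PIs = {-011-0, -10101, -11001, 0-0010, 0-1001, 000-11, 00001-, 01010-, 01100-, 1-0-01, 1-1-10, 10-100, 10010-, 10111-, 11--01, 1110-1, 11101-}
Coverage chart:
  m2: 0-0010,00001-
  m3: 000-11,00001-
  m7: 000-11 ←essential
  m9: 0-1001 ←essential
  m12: -011-0 ←essential
  m14: -011-0 ←essential
  m18: 0-0010 ←essential
  m20: 01010- ←essential
  m21: -10101,01010-
  m24: 01100- ←essential
  m25: -11001,0-1001,01100-
  m33: 1-0-01 ←essential
  m36: 10-100,10010-
  m37: 1-0-01,10010-
  m42: 1-1-10 ←essential
  m44: -011-0,10-100
  m46: -011-0,1-1-10,10111-
  m47: 10111- ←essential
  m49: 1-0-01,11--01
  m53: -10101,1-0-01,11--01
  m57: -11001,11--01,1110-1
  m58: 1-1-10,11101-
  m59: 1110-1,11101-
  m61: 11--01 ←essential
Essential: -011-0, 0-0010, 0-1001, 000-11, 01010-, 01100-, 1-0-01, 1-1-10, 10111-, 11--01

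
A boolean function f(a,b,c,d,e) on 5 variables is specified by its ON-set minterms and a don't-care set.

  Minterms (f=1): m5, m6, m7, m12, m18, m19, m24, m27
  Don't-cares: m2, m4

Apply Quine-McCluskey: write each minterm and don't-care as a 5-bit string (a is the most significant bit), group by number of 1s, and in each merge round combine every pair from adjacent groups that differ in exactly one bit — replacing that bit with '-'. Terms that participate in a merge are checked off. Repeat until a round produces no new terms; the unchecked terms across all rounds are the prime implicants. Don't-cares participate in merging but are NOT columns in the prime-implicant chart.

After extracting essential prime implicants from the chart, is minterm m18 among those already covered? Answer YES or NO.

Round 0: 00010✓ 00100✓ 00101✓ 00110✓ 00111✓ 01100✓ 10010✓ 10011✓ 11000 11011✓
Round 1: -0010 0-100 00-10 001-0✓ 001-1✓ 0010-✓ 0011-✓ 1-011 1001-
Round 2: 001--
PIs = {-0010, 0-100, 00-10, 001--, 1-011, 1001-, 11000}
Coverage chart:
  m5: 001-- ←essential
  m6: 00-10,001--
  m7: 001-- ←essential
  m12: 0-100 ←essential
  m18: -0010,1001-
  m19: 1-011,1001-
  m24: 11000 ←essential
  m27: 1-011 ←essential
Essential: 0-100, 001--, 1-011, 11000

NO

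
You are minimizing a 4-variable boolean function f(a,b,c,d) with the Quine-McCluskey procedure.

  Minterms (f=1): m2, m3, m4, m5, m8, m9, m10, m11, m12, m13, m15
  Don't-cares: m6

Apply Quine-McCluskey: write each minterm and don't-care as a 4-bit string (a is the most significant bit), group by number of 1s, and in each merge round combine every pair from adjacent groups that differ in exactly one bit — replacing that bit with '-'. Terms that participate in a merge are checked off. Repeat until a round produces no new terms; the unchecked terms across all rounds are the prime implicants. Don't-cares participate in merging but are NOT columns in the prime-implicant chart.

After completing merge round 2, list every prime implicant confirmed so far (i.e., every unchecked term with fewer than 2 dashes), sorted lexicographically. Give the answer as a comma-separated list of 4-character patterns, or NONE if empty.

Round 0: 0010✓ 0011✓ 0100✓ 0101✓ 0110✓ 1000✓ 1001✓ 1010✓ 1011✓ 1100✓ 1101✓ 1111✓
Round 1: -010✓ -011✓ -100✓ -101✓ 0-10 001-✓ 01-0 010-✓ 1-00✓ 1-01✓ 1-11✓ 10-0✓ 10-1✓ 100-✓ 101-✓ 11-1✓ 110-✓
Round 2: -01- -10- 1--1 1-0- 10--
PIs = {-01-, -10-, 0-10, 01-0, 1--1, 1-0-, 10--}

0-10, 01-0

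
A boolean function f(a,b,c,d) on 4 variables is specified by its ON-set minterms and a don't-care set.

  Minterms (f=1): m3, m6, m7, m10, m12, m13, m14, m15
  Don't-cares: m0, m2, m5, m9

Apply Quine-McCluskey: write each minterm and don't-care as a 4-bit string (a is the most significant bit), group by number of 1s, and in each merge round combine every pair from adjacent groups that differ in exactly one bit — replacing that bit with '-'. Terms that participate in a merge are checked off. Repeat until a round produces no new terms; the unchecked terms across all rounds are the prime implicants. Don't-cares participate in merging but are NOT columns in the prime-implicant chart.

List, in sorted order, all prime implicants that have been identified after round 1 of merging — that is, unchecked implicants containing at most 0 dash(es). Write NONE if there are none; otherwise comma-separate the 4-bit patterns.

[col 0] 0000*, 0010*, 0011*, 0101*, 0110*, 0111*, 1001*, 1010*, 1100*, 1101*, 1110*, 1111*
[col 1] -010*, -101*, -110*, -111*, 0-10*, 0-11*, 00-0, 001-*, 01-1*, 011-*, 1-01, 1-10*, 11-0*, 11-1*, 110-*, 111-*
[col 2] --10, -1-1, -11-, 0-1-, 11--
Prime implicants: --10, -1-1, -11-, 0-1-, 00-0, 1-01, 11--

NONE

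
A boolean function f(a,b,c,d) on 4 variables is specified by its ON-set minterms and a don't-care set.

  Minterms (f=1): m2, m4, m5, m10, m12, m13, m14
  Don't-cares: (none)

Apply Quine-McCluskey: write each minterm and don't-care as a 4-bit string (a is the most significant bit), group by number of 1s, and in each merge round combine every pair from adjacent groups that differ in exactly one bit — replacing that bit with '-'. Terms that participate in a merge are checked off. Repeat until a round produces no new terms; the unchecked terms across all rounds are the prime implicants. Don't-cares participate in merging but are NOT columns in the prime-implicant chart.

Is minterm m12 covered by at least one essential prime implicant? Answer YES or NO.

YES

size-2^0 implicants → 0010(✓)  0100(✓)  0101(✓)  1010(✓)  1100(✓)  1101(✓)  1110(✓)
size-2^1 implicants → -010  -100(✓)  -101(✓)  010-(✓)  1-10  11-0  110-(✓)
size-2^2 implicants → -10-
Unchecked terms (primes): -010, -10-, 1-10, 11-0
Minterm coverage:
  m2 ⊆ -010 [E]
  m4 ⊆ -10- [E]
  m5 ⊆ -10- [E]
  m10 ⊆ -010,1-10
  m12 ⊆ -10-,11-0
  m13 ⊆ -10- [E]
  m14 ⊆ 1-10,11-0
E = {-010, -10-}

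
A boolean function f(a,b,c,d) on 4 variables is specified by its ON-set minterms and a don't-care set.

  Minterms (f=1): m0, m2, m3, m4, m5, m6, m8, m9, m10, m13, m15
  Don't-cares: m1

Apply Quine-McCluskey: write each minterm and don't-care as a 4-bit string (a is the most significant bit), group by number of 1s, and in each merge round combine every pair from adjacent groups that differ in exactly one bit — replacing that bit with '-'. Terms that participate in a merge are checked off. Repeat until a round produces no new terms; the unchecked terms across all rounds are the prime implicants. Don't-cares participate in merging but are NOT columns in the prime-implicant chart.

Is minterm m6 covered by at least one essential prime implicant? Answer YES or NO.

Round 0: 0000✓ 0001✓ 0010✓ 0011✓ 0100✓ 0101✓ 0110✓ 1000✓ 1001✓ 1010✓ 1101✓ 1111✓
Round 1: -000✓ -001✓ -010✓ -101✓ 0-00✓ 0-01✓ 0-10✓ 00-0✓ 00-1✓ 000-✓ 001-✓ 01-0✓ 010-✓ 1-01✓ 10-0✓ 100-✓ 11-1
Round 2: --01 -0-0 -00- 0--0 0-0- 00--
PIs = {--01, -0-0, -00-, 0--0, 0-0-, 00--, 11-1}
Coverage chart:
  m0: -0-0,-00-,0--0,0-0-,00--
  m2: -0-0,0--0,00--
  m3: 00-- ←essential
  m4: 0--0,0-0-
  m5: --01,0-0-
  m6: 0--0 ←essential
  m8: -0-0,-00-
  m9: --01,-00-
  m10: -0-0 ←essential
  m13: --01,11-1
  m15: 11-1 ←essential
Essential: -0-0, 0--0, 00--, 11-1

YES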